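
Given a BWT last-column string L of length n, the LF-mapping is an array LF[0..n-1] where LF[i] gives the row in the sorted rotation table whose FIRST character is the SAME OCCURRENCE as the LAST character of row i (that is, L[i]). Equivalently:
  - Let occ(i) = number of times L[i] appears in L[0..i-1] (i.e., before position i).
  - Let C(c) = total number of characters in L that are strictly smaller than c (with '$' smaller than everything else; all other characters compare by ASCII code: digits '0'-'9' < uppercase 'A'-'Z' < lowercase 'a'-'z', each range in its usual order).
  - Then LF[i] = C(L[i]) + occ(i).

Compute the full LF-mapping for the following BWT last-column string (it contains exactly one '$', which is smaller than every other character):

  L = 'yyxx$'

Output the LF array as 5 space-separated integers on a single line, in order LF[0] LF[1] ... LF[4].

Answer: 3 4 1 2 0

Derivation:
Char counts: '$':1, 'x':2, 'y':2
C (first-col start): C('$')=0, C('x')=1, C('y')=3
L[0]='y': occ=0, LF[0]=C('y')+0=3+0=3
L[1]='y': occ=1, LF[1]=C('y')+1=3+1=4
L[2]='x': occ=0, LF[2]=C('x')+0=1+0=1
L[3]='x': occ=1, LF[3]=C('x')+1=1+1=2
L[4]='$': occ=0, LF[4]=C('$')+0=0+0=0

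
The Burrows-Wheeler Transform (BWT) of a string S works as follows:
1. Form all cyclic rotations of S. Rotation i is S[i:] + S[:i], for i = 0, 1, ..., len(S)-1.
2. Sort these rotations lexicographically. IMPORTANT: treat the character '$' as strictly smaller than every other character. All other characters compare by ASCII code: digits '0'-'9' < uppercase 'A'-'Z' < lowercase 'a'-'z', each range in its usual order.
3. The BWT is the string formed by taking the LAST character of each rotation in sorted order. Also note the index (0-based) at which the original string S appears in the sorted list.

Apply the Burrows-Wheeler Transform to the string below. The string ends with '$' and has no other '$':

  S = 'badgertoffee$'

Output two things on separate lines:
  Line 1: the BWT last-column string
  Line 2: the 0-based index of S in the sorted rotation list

Answer: eb$aefgfodter
2

Derivation:
All 13 rotations (rotation i = S[i:]+S[:i]):
  rot[0] = badgertoffee$
  rot[1] = adgertoffee$b
  rot[2] = dgertoffee$ba
  rot[3] = gertoffee$bad
  rot[4] = ertoffee$badg
  rot[5] = rtoffee$badge
  rot[6] = toffee$badger
  rot[7] = offee$badgert
  rot[8] = ffee$badgerto
  rot[9] = fee$badgertof
  rot[10] = ee$badgertoff
  rot[11] = e$badgertoffe
  rot[12] = $badgertoffee
Sorted (with $ < everything):
  sorted[0] = $badgertoffee  (last char: 'e')
  sorted[1] = adgertoffee$b  (last char: 'b')
  sorted[2] = badgertoffee$  (last char: '$')
  sorted[3] = dgertoffee$ba  (last char: 'a')
  sorted[4] = e$badgertoffe  (last char: 'e')
  sorted[5] = ee$badgertoff  (last char: 'f')
  sorted[6] = ertoffee$badg  (last char: 'g')
  sorted[7] = fee$badgertof  (last char: 'f')
  sorted[8] = ffee$badgerto  (last char: 'o')
  sorted[9] = gertoffee$bad  (last char: 'd')
  sorted[10] = offee$badgert  (last char: 't')
  sorted[11] = rtoffee$badge  (last char: 'e')
  sorted[12] = toffee$badger  (last char: 'r')
Last column: eb$aefgfodter
Original string S is at sorted index 2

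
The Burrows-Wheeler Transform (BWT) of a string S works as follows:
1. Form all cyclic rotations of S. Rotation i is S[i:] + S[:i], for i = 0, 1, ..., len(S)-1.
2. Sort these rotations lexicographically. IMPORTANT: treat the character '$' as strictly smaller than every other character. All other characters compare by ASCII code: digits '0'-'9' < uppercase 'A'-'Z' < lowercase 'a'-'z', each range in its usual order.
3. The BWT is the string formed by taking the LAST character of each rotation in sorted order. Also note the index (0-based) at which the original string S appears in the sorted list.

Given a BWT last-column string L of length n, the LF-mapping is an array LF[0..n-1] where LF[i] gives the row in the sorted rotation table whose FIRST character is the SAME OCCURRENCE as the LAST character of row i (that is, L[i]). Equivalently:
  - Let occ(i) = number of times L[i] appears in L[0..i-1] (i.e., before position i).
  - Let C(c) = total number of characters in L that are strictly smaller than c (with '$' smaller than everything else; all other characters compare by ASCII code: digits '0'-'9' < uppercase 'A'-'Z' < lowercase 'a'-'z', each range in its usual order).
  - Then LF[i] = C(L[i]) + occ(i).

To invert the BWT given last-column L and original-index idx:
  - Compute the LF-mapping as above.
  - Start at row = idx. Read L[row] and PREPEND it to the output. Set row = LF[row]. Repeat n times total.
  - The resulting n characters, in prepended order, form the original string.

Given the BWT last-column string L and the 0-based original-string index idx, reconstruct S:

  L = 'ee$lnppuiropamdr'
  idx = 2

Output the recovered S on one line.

Answer: drumropineapple$

Derivation:
LF mapping: 3 4 0 6 8 10 11 15 5 13 9 12 1 7 2 14
Walk LF starting at row 2, prepending L[row]:
  step 1: row=2, L[2]='$', prepend. Next row=LF[2]=0
  step 2: row=0, L[0]='e', prepend. Next row=LF[0]=3
  step 3: row=3, L[3]='l', prepend. Next row=LF[3]=6
  step 4: row=6, L[6]='p', prepend. Next row=LF[6]=11
  step 5: row=11, L[11]='p', prepend. Next row=LF[11]=12
  step 6: row=12, L[12]='a', prepend. Next row=LF[12]=1
  step 7: row=1, L[1]='e', prepend. Next row=LF[1]=4
  step 8: row=4, L[4]='n', prepend. Next row=LF[4]=8
  step 9: row=8, L[8]='i', prepend. Next row=LF[8]=5
  step 10: row=5, L[5]='p', prepend. Next row=LF[5]=10
  step 11: row=10, L[10]='o', prepend. Next row=LF[10]=9
  step 12: row=9, L[9]='r', prepend. Next row=LF[9]=13
  step 13: row=13, L[13]='m', prepend. Next row=LF[13]=7
  step 14: row=7, L[7]='u', prepend. Next row=LF[7]=15
  step 15: row=15, L[15]='r', prepend. Next row=LF[15]=14
  step 16: row=14, L[14]='d', prepend. Next row=LF[14]=2
Reversed output: drumropineapple$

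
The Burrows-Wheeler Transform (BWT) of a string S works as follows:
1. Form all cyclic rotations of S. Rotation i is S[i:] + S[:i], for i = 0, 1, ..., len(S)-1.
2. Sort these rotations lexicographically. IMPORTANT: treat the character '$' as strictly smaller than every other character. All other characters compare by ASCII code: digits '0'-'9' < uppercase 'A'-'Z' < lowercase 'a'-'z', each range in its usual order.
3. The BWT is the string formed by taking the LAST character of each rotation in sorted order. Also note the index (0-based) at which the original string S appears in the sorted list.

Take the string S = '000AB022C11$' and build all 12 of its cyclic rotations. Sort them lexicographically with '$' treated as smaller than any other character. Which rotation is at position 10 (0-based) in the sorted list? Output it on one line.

Answer: B022C11$000A

Derivation:
All 12 rotations (rotation i = S[i:]+S[:i]):
  rot[0] = 000AB022C11$
  rot[1] = 00AB022C11$0
  rot[2] = 0AB022C11$00
  rot[3] = AB022C11$000
  rot[4] = B022C11$000A
  rot[5] = 022C11$000AB
  rot[6] = 22C11$000AB0
  rot[7] = 2C11$000AB02
  rot[8] = C11$000AB022
  rot[9] = 11$000AB022C
  rot[10] = 1$000AB022C1
  rot[11] = $000AB022C11
Sorted (with $ < everything):
  sorted[0] = $000AB022C11
  sorted[1] = 000AB022C11$
  sorted[2] = 00AB022C11$0
  sorted[3] = 022C11$000AB
  sorted[4] = 0AB022C11$00
  sorted[5] = 1$000AB022C1
  sorted[6] = 11$000AB022C
  sorted[7] = 22C11$000AB0
  sorted[8] = 2C11$000AB02
  sorted[9] = AB022C11$000
  sorted[10] = B022C11$000A
  sorted[11] = C11$000AB022
sorted[10] = B022C11$000A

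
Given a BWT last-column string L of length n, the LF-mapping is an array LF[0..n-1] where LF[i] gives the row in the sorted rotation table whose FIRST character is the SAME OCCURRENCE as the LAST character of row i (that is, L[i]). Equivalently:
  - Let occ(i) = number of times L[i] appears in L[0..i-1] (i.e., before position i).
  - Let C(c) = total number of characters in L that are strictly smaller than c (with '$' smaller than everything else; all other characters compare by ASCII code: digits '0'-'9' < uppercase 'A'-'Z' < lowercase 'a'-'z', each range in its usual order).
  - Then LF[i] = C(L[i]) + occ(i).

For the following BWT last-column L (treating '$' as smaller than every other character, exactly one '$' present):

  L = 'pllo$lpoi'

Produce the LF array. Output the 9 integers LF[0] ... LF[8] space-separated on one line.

Char counts: '$':1, 'i':1, 'l':3, 'o':2, 'p':2
C (first-col start): C('$')=0, C('i')=1, C('l')=2, C('o')=5, C('p')=7
L[0]='p': occ=0, LF[0]=C('p')+0=7+0=7
L[1]='l': occ=0, LF[1]=C('l')+0=2+0=2
L[2]='l': occ=1, LF[2]=C('l')+1=2+1=3
L[3]='o': occ=0, LF[3]=C('o')+0=5+0=5
L[4]='$': occ=0, LF[4]=C('$')+0=0+0=0
L[5]='l': occ=2, LF[5]=C('l')+2=2+2=4
L[6]='p': occ=1, LF[6]=C('p')+1=7+1=8
L[7]='o': occ=1, LF[7]=C('o')+1=5+1=6
L[8]='i': occ=0, LF[8]=C('i')+0=1+0=1

Answer: 7 2 3 5 0 4 8 6 1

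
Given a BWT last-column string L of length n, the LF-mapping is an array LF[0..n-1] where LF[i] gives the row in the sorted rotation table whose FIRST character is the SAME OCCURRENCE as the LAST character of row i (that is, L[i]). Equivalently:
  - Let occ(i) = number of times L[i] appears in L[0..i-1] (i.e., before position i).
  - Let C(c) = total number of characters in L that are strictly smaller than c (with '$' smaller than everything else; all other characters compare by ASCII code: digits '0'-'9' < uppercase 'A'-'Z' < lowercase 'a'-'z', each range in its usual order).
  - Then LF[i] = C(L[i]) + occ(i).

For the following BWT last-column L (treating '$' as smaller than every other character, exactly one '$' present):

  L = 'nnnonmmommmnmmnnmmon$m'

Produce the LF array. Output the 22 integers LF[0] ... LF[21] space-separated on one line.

Answer: 11 12 13 19 14 1 2 20 3 4 5 15 6 7 16 17 8 9 21 18 0 10

Derivation:
Char counts: '$':1, 'm':10, 'n':8, 'o':3
C (first-col start): C('$')=0, C('m')=1, C('n')=11, C('o')=19
L[0]='n': occ=0, LF[0]=C('n')+0=11+0=11
L[1]='n': occ=1, LF[1]=C('n')+1=11+1=12
L[2]='n': occ=2, LF[2]=C('n')+2=11+2=13
L[3]='o': occ=0, LF[3]=C('o')+0=19+0=19
L[4]='n': occ=3, LF[4]=C('n')+3=11+3=14
L[5]='m': occ=0, LF[5]=C('m')+0=1+0=1
L[6]='m': occ=1, LF[6]=C('m')+1=1+1=2
L[7]='o': occ=1, LF[7]=C('o')+1=19+1=20
L[8]='m': occ=2, LF[8]=C('m')+2=1+2=3
L[9]='m': occ=3, LF[9]=C('m')+3=1+3=4
L[10]='m': occ=4, LF[10]=C('m')+4=1+4=5
L[11]='n': occ=4, LF[11]=C('n')+4=11+4=15
L[12]='m': occ=5, LF[12]=C('m')+5=1+5=6
L[13]='m': occ=6, LF[13]=C('m')+6=1+6=7
L[14]='n': occ=5, LF[14]=C('n')+5=11+5=16
L[15]='n': occ=6, LF[15]=C('n')+6=11+6=17
L[16]='m': occ=7, LF[16]=C('m')+7=1+7=8
L[17]='m': occ=8, LF[17]=C('m')+8=1+8=9
L[18]='o': occ=2, LF[18]=C('o')+2=19+2=21
L[19]='n': occ=7, LF[19]=C('n')+7=11+7=18
L[20]='$': occ=0, LF[20]=C('$')+0=0+0=0
L[21]='m': occ=9, LF[21]=C('m')+9=1+9=10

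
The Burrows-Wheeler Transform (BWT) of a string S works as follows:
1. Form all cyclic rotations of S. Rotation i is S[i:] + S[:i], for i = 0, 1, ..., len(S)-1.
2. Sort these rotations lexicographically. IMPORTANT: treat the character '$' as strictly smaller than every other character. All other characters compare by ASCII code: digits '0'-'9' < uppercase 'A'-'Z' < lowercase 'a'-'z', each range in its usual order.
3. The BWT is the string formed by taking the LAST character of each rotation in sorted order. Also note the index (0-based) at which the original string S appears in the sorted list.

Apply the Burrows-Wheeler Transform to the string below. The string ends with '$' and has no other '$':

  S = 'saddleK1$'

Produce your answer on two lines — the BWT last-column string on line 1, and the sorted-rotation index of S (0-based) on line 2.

All 9 rotations (rotation i = S[i:]+S[:i]):
  rot[0] = saddleK1$
  rot[1] = addleK1$s
  rot[2] = ddleK1$sa
  rot[3] = dleK1$sad
  rot[4] = leK1$sadd
  rot[5] = eK1$saddl
  rot[6] = K1$saddle
  rot[7] = 1$saddleK
  rot[8] = $saddleK1
Sorted (with $ < everything):
  sorted[0] = $saddleK1  (last char: '1')
  sorted[1] = 1$saddleK  (last char: 'K')
  sorted[2] = K1$saddle  (last char: 'e')
  sorted[3] = addleK1$s  (last char: 's')
  sorted[4] = ddleK1$sa  (last char: 'a')
  sorted[5] = dleK1$sad  (last char: 'd')
  sorted[6] = eK1$saddl  (last char: 'l')
  sorted[7] = leK1$sadd  (last char: 'd')
  sorted[8] = saddleK1$  (last char: '$')
Last column: 1Kesadld$
Original string S is at sorted index 8

Answer: 1Kesadld$
8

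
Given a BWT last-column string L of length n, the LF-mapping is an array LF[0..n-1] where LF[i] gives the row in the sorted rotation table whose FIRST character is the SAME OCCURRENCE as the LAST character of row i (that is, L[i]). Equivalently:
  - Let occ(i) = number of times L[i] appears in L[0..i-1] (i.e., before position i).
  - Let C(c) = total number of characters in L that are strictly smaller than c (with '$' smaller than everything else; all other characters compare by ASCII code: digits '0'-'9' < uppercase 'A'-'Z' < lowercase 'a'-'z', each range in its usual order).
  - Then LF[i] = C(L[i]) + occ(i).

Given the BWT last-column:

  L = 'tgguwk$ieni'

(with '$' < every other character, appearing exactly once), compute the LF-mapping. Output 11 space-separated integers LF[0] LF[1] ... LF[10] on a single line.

Char counts: '$':1, 'e':1, 'g':2, 'i':2, 'k':1, 'n':1, 't':1, 'u':1, 'w':1
C (first-col start): C('$')=0, C('e')=1, C('g')=2, C('i')=4, C('k')=6, C('n')=7, C('t')=8, C('u')=9, C('w')=10
L[0]='t': occ=0, LF[0]=C('t')+0=8+0=8
L[1]='g': occ=0, LF[1]=C('g')+0=2+0=2
L[2]='g': occ=1, LF[2]=C('g')+1=2+1=3
L[3]='u': occ=0, LF[3]=C('u')+0=9+0=9
L[4]='w': occ=0, LF[4]=C('w')+0=10+0=10
L[5]='k': occ=0, LF[5]=C('k')+0=6+0=6
L[6]='$': occ=0, LF[6]=C('$')+0=0+0=0
L[7]='i': occ=0, LF[7]=C('i')+0=4+0=4
L[8]='e': occ=0, LF[8]=C('e')+0=1+0=1
L[9]='n': occ=0, LF[9]=C('n')+0=7+0=7
L[10]='i': occ=1, LF[10]=C('i')+1=4+1=5

Answer: 8 2 3 9 10 6 0 4 1 7 5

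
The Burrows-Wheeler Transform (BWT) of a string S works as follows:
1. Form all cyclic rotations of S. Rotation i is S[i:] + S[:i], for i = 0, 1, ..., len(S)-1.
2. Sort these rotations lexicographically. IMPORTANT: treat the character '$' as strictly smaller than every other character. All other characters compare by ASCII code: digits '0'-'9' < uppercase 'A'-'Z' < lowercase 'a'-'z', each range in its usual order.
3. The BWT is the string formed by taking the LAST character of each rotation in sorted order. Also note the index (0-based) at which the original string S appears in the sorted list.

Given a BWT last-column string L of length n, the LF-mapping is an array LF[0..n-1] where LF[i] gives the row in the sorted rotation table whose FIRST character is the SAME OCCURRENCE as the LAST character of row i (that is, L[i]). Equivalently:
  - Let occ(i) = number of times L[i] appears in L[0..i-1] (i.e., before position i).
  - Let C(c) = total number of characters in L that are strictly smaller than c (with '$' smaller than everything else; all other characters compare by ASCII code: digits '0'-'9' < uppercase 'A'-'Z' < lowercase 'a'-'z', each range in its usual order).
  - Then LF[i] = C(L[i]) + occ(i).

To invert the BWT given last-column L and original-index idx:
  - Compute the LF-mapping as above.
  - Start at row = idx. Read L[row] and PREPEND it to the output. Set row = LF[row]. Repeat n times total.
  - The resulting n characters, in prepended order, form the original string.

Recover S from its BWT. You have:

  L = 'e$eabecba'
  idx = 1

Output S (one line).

Answer: abbeaece$

Derivation:
LF mapping: 6 0 7 1 3 8 5 4 2
Walk LF starting at row 1, prepending L[row]:
  step 1: row=1, L[1]='$', prepend. Next row=LF[1]=0
  step 2: row=0, L[0]='e', prepend. Next row=LF[0]=6
  step 3: row=6, L[6]='c', prepend. Next row=LF[6]=5
  step 4: row=5, L[5]='e', prepend. Next row=LF[5]=8
  step 5: row=8, L[8]='a', prepend. Next row=LF[8]=2
  step 6: row=2, L[2]='e', prepend. Next row=LF[2]=7
  step 7: row=7, L[7]='b', prepend. Next row=LF[7]=4
  step 8: row=4, L[4]='b', prepend. Next row=LF[4]=3
  step 9: row=3, L[3]='a', prepend. Next row=LF[3]=1
Reversed output: abbeaece$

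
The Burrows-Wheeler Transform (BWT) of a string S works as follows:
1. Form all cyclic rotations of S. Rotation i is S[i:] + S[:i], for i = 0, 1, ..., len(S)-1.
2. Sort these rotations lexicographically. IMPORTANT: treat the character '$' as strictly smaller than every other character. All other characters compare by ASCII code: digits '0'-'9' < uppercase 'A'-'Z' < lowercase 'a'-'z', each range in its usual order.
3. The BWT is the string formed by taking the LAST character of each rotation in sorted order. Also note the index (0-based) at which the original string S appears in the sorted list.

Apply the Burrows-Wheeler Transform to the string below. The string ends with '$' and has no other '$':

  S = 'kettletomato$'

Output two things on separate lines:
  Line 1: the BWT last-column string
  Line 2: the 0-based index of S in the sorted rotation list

Answer: omlk$totttaee
4

Derivation:
All 13 rotations (rotation i = S[i:]+S[:i]):
  rot[0] = kettletomato$
  rot[1] = ettletomato$k
  rot[2] = ttletomato$ke
  rot[3] = tletomato$ket
  rot[4] = letomato$kett
  rot[5] = etomato$kettl
  rot[6] = tomato$kettle
  rot[7] = omato$kettlet
  rot[8] = mato$kettleto
  rot[9] = ato$kettletom
  rot[10] = to$kettletoma
  rot[11] = o$kettletomat
  rot[12] = $kettletomato
Sorted (with $ < everything):
  sorted[0] = $kettletomato  (last char: 'o')
  sorted[1] = ato$kettletom  (last char: 'm')
  sorted[2] = etomato$kettl  (last char: 'l')
  sorted[3] = ettletomato$k  (last char: 'k')
  sorted[4] = kettletomato$  (last char: '$')
  sorted[5] = letomato$kett  (last char: 't')
  sorted[6] = mato$kettleto  (last char: 'o')
  sorted[7] = o$kettletomat  (last char: 't')
  sorted[8] = omato$kettlet  (last char: 't')
  sorted[9] = tletomato$ket  (last char: 't')
  sorted[10] = to$kettletoma  (last char: 'a')
  sorted[11] = tomato$kettle  (last char: 'e')
  sorted[12] = ttletomato$ke  (last char: 'e')
Last column: omlk$totttaee
Original string S is at sorted index 4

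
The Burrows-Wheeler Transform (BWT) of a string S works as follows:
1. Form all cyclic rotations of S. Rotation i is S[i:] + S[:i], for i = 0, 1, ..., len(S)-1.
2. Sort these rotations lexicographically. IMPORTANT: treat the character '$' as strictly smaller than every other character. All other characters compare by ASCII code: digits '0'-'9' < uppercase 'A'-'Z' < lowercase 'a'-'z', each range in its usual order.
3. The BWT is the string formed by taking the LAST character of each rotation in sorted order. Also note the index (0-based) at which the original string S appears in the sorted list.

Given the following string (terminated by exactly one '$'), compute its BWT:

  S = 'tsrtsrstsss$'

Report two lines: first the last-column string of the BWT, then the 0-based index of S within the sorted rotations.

All 12 rotations (rotation i = S[i:]+S[:i]):
  rot[0] = tsrtsrstsss$
  rot[1] = srtsrstsss$t
  rot[2] = rtsrstsss$ts
  rot[3] = tsrstsss$tsr
  rot[4] = srstsss$tsrt
  rot[5] = rstsss$tsrts
  rot[6] = stsss$tsrtsr
  rot[7] = tsss$tsrtsrs
  rot[8] = sss$tsrtsrst
  rot[9] = ss$tsrtsrsts
  rot[10] = s$tsrtsrstss
  rot[11] = $tsrtsrstsss
Sorted (with $ < everything):
  sorted[0] = $tsrtsrstsss  (last char: 's')
  sorted[1] = rstsss$tsrts  (last char: 's')
  sorted[2] = rtsrstsss$ts  (last char: 's')
  sorted[3] = s$tsrtsrstss  (last char: 's')
  sorted[4] = srstsss$tsrt  (last char: 't')
  sorted[5] = srtsrstsss$t  (last char: 't')
  sorted[6] = ss$tsrtsrsts  (last char: 's')
  sorted[7] = sss$tsrtsrst  (last char: 't')
  sorted[8] = stsss$tsrtsr  (last char: 'r')
  sorted[9] = tsrstsss$tsr  (last char: 'r')
  sorted[10] = tsrtsrstsss$  (last char: '$')
  sorted[11] = tsss$tsrtsrs  (last char: 's')
Last column: ssssttstrr$s
Original string S is at sorted index 10

Answer: ssssttstrr$s
10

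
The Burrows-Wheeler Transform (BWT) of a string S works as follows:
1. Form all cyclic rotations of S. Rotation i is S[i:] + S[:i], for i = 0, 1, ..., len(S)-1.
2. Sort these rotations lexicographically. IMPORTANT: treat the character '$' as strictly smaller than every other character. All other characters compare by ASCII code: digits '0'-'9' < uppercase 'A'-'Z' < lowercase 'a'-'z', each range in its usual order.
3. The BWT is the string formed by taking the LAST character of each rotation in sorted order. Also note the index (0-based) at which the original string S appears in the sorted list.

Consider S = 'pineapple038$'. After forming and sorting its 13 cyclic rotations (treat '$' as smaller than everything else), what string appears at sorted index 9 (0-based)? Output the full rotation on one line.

Answer: neapple038$pi

Derivation:
All 13 rotations (rotation i = S[i:]+S[:i]):
  rot[0] = pineapple038$
  rot[1] = ineapple038$p
  rot[2] = neapple038$pi
  rot[3] = eapple038$pin
  rot[4] = apple038$pine
  rot[5] = pple038$pinea
  rot[6] = ple038$pineap
  rot[7] = le038$pineapp
  rot[8] = e038$pineappl
  rot[9] = 038$pineapple
  rot[10] = 38$pineapple0
  rot[11] = 8$pineapple03
  rot[12] = $pineapple038
Sorted (with $ < everything):
  sorted[0] = $pineapple038
  sorted[1] = 038$pineapple
  sorted[2] = 38$pineapple0
  sorted[3] = 8$pineapple03
  sorted[4] = apple038$pine
  sorted[5] = e038$pineappl
  sorted[6] = eapple038$pin
  sorted[7] = ineapple038$p
  sorted[8] = le038$pineapp
  sorted[9] = neapple038$pi
  sorted[10] = pineapple038$
  sorted[11] = ple038$pineap
  sorted[12] = pple038$pinea
sorted[9] = neapple038$pi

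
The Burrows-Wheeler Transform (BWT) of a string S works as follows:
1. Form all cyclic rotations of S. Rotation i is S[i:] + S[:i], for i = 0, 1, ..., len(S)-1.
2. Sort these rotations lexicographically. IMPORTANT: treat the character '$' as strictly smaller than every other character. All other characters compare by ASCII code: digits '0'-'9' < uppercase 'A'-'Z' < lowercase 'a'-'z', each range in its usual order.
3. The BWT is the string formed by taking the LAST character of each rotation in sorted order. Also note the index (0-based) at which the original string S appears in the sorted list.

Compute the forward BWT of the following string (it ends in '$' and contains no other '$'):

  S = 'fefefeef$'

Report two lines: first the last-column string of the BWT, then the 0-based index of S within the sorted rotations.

All 9 rotations (rotation i = S[i:]+S[:i]):
  rot[0] = fefefeef$
  rot[1] = efefeef$f
  rot[2] = fefeef$fe
  rot[3] = efeef$fef
  rot[4] = feef$fefe
  rot[5] = eef$fefef
  rot[6] = ef$fefefe
  rot[7] = f$fefefee
  rot[8] = $fefefeef
Sorted (with $ < everything):
  sorted[0] = $fefefeef  (last char: 'f')
  sorted[1] = eef$fefef  (last char: 'f')
  sorted[2] = ef$fefefe  (last char: 'e')
  sorted[3] = efeef$fef  (last char: 'f')
  sorted[4] = efefeef$f  (last char: 'f')
  sorted[5] = f$fefefee  (last char: 'e')
  sorted[6] = feef$fefe  (last char: 'e')
  sorted[7] = fefeef$fe  (last char: 'e')
  sorted[8] = fefefeef$  (last char: '$')
Last column: ffeffeee$
Original string S is at sorted index 8

Answer: ffeffeee$
8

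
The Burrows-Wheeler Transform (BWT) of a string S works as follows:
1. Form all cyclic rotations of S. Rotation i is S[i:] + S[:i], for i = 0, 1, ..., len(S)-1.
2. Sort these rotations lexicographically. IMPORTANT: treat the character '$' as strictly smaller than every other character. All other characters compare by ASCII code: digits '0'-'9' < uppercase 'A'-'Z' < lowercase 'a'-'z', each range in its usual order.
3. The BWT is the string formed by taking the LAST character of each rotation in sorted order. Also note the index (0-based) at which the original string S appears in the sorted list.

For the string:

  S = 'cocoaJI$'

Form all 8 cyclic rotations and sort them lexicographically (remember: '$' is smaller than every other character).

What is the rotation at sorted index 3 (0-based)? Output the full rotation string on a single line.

All 8 rotations (rotation i = S[i:]+S[:i]):
  rot[0] = cocoaJI$
  rot[1] = ocoaJI$c
  rot[2] = coaJI$co
  rot[3] = oaJI$coc
  rot[4] = aJI$coco
  rot[5] = JI$cocoa
  rot[6] = I$cocoaJ
  rot[7] = $cocoaJI
Sorted (with $ < everything):
  sorted[0] = $cocoaJI
  sorted[1] = I$cocoaJ
  sorted[2] = JI$cocoa
  sorted[3] = aJI$coco
  sorted[4] = coaJI$co
  sorted[5] = cocoaJI$
  sorted[6] = oaJI$coc
  sorted[7] = ocoaJI$c
sorted[3] = aJI$coco

Answer: aJI$coco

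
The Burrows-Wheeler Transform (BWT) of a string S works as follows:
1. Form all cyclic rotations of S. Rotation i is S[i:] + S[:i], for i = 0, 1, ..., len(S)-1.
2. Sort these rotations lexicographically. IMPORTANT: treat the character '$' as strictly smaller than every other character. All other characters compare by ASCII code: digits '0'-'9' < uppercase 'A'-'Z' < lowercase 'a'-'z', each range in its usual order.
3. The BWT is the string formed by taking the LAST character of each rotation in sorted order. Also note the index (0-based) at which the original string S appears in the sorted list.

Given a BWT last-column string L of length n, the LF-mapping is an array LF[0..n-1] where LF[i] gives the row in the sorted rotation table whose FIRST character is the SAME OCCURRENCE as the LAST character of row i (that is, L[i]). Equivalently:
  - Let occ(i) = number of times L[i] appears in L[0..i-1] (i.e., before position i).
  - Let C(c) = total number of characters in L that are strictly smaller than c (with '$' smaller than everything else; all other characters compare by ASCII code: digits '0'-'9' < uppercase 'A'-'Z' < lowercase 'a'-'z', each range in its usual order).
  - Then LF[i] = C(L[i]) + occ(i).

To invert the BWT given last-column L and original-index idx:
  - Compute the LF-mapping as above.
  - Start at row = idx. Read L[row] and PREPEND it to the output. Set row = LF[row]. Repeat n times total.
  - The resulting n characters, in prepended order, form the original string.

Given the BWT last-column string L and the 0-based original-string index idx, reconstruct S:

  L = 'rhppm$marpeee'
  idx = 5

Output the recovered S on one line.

Answer: hammerpepper$

Derivation:
LF mapping: 11 5 8 9 6 0 7 1 12 10 2 3 4
Walk LF starting at row 5, prepending L[row]:
  step 1: row=5, L[5]='$', prepend. Next row=LF[5]=0
  step 2: row=0, L[0]='r', prepend. Next row=LF[0]=11
  step 3: row=11, L[11]='e', prepend. Next row=LF[11]=3
  step 4: row=3, L[3]='p', prepend. Next row=LF[3]=9
  step 5: row=9, L[9]='p', prepend. Next row=LF[9]=10
  step 6: row=10, L[10]='e', prepend. Next row=LF[10]=2
  step 7: row=2, L[2]='p', prepend. Next row=LF[2]=8
  step 8: row=8, L[8]='r', prepend. Next row=LF[8]=12
  step 9: row=12, L[12]='e', prepend. Next row=LF[12]=4
  step 10: row=4, L[4]='m', prepend. Next row=LF[4]=6
  step 11: row=6, L[6]='m', prepend. Next row=LF[6]=7
  step 12: row=7, L[7]='a', prepend. Next row=LF[7]=1
  step 13: row=1, L[1]='h', prepend. Next row=LF[1]=5
Reversed output: hammerpepper$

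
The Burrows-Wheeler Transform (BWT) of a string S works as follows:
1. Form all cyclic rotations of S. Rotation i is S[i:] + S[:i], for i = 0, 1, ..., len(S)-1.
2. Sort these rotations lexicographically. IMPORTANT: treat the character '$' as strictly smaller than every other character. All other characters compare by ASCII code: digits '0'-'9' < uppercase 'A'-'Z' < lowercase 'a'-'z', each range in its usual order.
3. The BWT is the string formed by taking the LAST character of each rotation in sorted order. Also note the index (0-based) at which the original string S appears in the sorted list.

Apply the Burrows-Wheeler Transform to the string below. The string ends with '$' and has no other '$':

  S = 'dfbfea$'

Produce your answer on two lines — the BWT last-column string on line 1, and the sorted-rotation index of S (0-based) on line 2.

All 7 rotations (rotation i = S[i:]+S[:i]):
  rot[0] = dfbfea$
  rot[1] = fbfea$d
  rot[2] = bfea$df
  rot[3] = fea$dfb
  rot[4] = ea$dfbf
  rot[5] = a$dfbfe
  rot[6] = $dfbfea
Sorted (with $ < everything):
  sorted[0] = $dfbfea  (last char: 'a')
  sorted[1] = a$dfbfe  (last char: 'e')
  sorted[2] = bfea$df  (last char: 'f')
  sorted[3] = dfbfea$  (last char: '$')
  sorted[4] = ea$dfbf  (last char: 'f')
  sorted[5] = fbfea$d  (last char: 'd')
  sorted[6] = fea$dfb  (last char: 'b')
Last column: aef$fdb
Original string S is at sorted index 3

Answer: aef$fdb
3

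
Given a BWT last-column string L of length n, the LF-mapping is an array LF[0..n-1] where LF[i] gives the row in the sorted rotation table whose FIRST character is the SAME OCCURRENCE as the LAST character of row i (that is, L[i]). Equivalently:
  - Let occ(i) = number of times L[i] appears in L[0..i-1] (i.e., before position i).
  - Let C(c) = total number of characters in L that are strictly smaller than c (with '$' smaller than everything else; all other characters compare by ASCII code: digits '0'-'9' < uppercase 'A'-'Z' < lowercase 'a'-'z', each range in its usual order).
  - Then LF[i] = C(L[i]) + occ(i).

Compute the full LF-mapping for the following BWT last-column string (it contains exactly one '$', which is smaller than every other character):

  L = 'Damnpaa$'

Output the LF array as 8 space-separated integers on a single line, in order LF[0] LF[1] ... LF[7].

Char counts: '$':1, 'D':1, 'a':3, 'm':1, 'n':1, 'p':1
C (first-col start): C('$')=0, C('D')=1, C('a')=2, C('m')=5, C('n')=6, C('p')=7
L[0]='D': occ=0, LF[0]=C('D')+0=1+0=1
L[1]='a': occ=0, LF[1]=C('a')+0=2+0=2
L[2]='m': occ=0, LF[2]=C('m')+0=5+0=5
L[3]='n': occ=0, LF[3]=C('n')+0=6+0=6
L[4]='p': occ=0, LF[4]=C('p')+0=7+0=7
L[5]='a': occ=1, LF[5]=C('a')+1=2+1=3
L[6]='a': occ=2, LF[6]=C('a')+2=2+2=4
L[7]='$': occ=0, LF[7]=C('$')+0=0+0=0

Answer: 1 2 5 6 7 3 4 0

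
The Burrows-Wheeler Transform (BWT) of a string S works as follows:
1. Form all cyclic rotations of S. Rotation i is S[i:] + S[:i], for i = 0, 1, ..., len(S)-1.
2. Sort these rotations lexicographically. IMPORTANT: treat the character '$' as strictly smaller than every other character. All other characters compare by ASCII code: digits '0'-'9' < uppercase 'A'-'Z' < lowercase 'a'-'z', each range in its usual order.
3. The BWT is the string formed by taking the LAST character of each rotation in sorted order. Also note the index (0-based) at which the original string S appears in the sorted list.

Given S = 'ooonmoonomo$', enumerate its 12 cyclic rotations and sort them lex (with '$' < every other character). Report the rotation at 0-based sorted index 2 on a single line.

All 12 rotations (rotation i = S[i:]+S[:i]):
  rot[0] = ooonmoonomo$
  rot[1] = oonmoonomo$o
  rot[2] = onmoonomo$oo
  rot[3] = nmoonomo$ooo
  rot[4] = moonomo$ooon
  rot[5] = oonomo$ooonm
  rot[6] = onomo$ooonmo
  rot[7] = nomo$ooonmoo
  rot[8] = omo$ooonmoon
  rot[9] = mo$ooonmoono
  rot[10] = o$ooonmoonom
  rot[11] = $ooonmoonomo
Sorted (with $ < everything):
  sorted[0] = $ooonmoonomo
  sorted[1] = mo$ooonmoono
  sorted[2] = moonomo$ooon
  sorted[3] = nmoonomo$ooo
  sorted[4] = nomo$ooonmoo
  sorted[5] = o$ooonmoonom
  sorted[6] = omo$ooonmoon
  sorted[7] = onmoonomo$oo
  sorted[8] = onomo$ooonmo
  sorted[9] = oonmoonomo$o
  sorted[10] = oonomo$ooonm
  sorted[11] = ooonmoonomo$
sorted[2] = moonomo$ooon

Answer: moonomo$ooon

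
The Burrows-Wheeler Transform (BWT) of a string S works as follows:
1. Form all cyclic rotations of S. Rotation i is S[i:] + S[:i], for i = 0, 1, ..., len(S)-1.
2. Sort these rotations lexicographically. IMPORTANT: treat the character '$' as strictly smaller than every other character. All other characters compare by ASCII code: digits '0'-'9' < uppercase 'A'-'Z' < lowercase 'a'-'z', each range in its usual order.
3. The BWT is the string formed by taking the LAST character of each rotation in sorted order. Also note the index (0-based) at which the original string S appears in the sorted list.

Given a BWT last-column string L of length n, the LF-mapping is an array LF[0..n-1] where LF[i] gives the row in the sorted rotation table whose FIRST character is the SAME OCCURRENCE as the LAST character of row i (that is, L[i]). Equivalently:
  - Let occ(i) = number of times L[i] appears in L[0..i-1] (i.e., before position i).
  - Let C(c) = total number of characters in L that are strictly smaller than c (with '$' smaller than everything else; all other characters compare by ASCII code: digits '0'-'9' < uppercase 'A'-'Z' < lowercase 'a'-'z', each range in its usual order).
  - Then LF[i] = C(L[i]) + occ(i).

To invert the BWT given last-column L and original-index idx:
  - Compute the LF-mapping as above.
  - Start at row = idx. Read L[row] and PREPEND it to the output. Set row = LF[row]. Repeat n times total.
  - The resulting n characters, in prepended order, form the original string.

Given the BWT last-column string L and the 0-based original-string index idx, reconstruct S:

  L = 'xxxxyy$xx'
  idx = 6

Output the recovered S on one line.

LF mapping: 1 2 3 4 7 8 0 5 6
Walk LF starting at row 6, prepending L[row]:
  step 1: row=6, L[6]='$', prepend. Next row=LF[6]=0
  step 2: row=0, L[0]='x', prepend. Next row=LF[0]=1
  step 3: row=1, L[1]='x', prepend. Next row=LF[1]=2
  step 4: row=2, L[2]='x', prepend. Next row=LF[2]=3
  step 5: row=3, L[3]='x', prepend. Next row=LF[3]=4
  step 6: row=4, L[4]='y', prepend. Next row=LF[4]=7
  step 7: row=7, L[7]='x', prepend. Next row=LF[7]=5
  step 8: row=5, L[5]='y', prepend. Next row=LF[5]=8
  step 9: row=8, L[8]='x', prepend. Next row=LF[8]=6
Reversed output: xyxyxxxx$

Answer: xyxyxxxx$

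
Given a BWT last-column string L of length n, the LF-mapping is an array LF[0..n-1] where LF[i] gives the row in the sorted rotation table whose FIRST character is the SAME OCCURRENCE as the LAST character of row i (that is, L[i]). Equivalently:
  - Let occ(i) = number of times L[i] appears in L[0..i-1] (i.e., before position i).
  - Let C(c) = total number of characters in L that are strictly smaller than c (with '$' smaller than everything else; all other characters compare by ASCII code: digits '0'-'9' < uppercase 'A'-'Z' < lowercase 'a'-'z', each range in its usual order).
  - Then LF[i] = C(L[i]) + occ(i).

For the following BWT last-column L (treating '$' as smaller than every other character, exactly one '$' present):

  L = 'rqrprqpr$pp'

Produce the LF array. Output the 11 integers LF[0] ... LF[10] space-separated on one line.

Answer: 7 5 8 1 9 6 2 10 0 3 4

Derivation:
Char counts: '$':1, 'p':4, 'q':2, 'r':4
C (first-col start): C('$')=0, C('p')=1, C('q')=5, C('r')=7
L[0]='r': occ=0, LF[0]=C('r')+0=7+0=7
L[1]='q': occ=0, LF[1]=C('q')+0=5+0=5
L[2]='r': occ=1, LF[2]=C('r')+1=7+1=8
L[3]='p': occ=0, LF[3]=C('p')+0=1+0=1
L[4]='r': occ=2, LF[4]=C('r')+2=7+2=9
L[5]='q': occ=1, LF[5]=C('q')+1=5+1=6
L[6]='p': occ=1, LF[6]=C('p')+1=1+1=2
L[7]='r': occ=3, LF[7]=C('r')+3=7+3=10
L[8]='$': occ=0, LF[8]=C('$')+0=0+0=0
L[9]='p': occ=2, LF[9]=C('p')+2=1+2=3
L[10]='p': occ=3, LF[10]=C('p')+3=1+3=4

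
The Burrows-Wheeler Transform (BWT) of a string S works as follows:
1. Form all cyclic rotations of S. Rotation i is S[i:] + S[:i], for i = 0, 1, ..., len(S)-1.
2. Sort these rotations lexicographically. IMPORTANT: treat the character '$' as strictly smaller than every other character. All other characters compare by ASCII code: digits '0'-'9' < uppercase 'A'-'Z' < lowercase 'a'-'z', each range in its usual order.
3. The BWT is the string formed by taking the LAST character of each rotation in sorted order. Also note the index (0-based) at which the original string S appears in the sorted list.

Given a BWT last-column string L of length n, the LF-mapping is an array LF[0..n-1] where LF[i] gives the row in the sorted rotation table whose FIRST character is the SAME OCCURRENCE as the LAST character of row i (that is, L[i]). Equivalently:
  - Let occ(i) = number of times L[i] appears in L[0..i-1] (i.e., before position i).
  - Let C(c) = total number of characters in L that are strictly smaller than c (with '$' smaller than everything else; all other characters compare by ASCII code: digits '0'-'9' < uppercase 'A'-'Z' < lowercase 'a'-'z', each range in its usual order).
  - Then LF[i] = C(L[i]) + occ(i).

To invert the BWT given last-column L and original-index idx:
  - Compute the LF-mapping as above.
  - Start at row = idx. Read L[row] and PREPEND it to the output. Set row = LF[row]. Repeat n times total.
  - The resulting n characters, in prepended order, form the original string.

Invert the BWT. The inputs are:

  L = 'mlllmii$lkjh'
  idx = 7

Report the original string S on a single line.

Answer: likllilhmjm$

Derivation:
LF mapping: 10 6 7 8 11 2 3 0 9 5 4 1
Walk LF starting at row 7, prepending L[row]:
  step 1: row=7, L[7]='$', prepend. Next row=LF[7]=0
  step 2: row=0, L[0]='m', prepend. Next row=LF[0]=10
  step 3: row=10, L[10]='j', prepend. Next row=LF[10]=4
  step 4: row=4, L[4]='m', prepend. Next row=LF[4]=11
  step 5: row=11, L[11]='h', prepend. Next row=LF[11]=1
  step 6: row=1, L[1]='l', prepend. Next row=LF[1]=6
  step 7: row=6, L[6]='i', prepend. Next row=LF[6]=3
  step 8: row=3, L[3]='l', prepend. Next row=LF[3]=8
  step 9: row=8, L[8]='l', prepend. Next row=LF[8]=9
  step 10: row=9, L[9]='k', prepend. Next row=LF[9]=5
  step 11: row=5, L[5]='i', prepend. Next row=LF[5]=2
  step 12: row=2, L[2]='l', prepend. Next row=LF[2]=7
Reversed output: likllilhmjm$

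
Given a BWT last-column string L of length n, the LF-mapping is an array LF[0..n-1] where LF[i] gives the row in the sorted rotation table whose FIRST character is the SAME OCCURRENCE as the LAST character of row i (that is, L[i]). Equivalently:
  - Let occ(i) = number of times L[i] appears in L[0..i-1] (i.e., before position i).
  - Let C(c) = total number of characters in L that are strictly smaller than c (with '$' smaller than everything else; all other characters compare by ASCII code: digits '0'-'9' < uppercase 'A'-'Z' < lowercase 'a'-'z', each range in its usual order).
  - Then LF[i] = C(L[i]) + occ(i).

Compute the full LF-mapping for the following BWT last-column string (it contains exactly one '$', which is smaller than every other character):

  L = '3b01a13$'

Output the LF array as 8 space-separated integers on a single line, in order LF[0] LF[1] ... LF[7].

Char counts: '$':1, '0':1, '1':2, '3':2, 'a':1, 'b':1
C (first-col start): C('$')=0, C('0')=1, C('1')=2, C('3')=4, C('a')=6, C('b')=7
L[0]='3': occ=0, LF[0]=C('3')+0=4+0=4
L[1]='b': occ=0, LF[1]=C('b')+0=7+0=7
L[2]='0': occ=0, LF[2]=C('0')+0=1+0=1
L[3]='1': occ=0, LF[3]=C('1')+0=2+0=2
L[4]='a': occ=0, LF[4]=C('a')+0=6+0=6
L[5]='1': occ=1, LF[5]=C('1')+1=2+1=3
L[6]='3': occ=1, LF[6]=C('3')+1=4+1=5
L[7]='$': occ=0, LF[7]=C('$')+0=0+0=0

Answer: 4 7 1 2 6 3 5 0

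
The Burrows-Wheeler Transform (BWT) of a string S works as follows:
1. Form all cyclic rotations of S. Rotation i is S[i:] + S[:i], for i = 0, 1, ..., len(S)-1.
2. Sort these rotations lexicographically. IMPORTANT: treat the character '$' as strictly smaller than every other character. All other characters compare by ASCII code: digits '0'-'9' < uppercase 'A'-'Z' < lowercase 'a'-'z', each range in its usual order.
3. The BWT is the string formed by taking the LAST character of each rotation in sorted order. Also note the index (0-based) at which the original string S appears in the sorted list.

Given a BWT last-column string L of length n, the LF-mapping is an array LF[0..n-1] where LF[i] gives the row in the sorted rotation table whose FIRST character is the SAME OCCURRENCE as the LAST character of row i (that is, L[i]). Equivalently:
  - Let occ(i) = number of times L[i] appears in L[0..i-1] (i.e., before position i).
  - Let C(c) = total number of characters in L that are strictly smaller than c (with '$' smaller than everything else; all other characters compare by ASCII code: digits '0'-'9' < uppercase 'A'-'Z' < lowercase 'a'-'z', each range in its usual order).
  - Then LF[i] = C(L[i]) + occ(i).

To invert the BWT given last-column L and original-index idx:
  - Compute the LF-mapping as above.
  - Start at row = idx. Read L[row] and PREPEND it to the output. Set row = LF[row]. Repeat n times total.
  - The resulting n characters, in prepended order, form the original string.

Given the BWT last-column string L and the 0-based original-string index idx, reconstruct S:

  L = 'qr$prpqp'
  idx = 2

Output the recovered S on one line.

Answer: pqrpprq$

Derivation:
LF mapping: 4 6 0 1 7 2 5 3
Walk LF starting at row 2, prepending L[row]:
  step 1: row=2, L[2]='$', prepend. Next row=LF[2]=0
  step 2: row=0, L[0]='q', prepend. Next row=LF[0]=4
  step 3: row=4, L[4]='r', prepend. Next row=LF[4]=7
  step 4: row=7, L[7]='p', prepend. Next row=LF[7]=3
  step 5: row=3, L[3]='p', prepend. Next row=LF[3]=1
  step 6: row=1, L[1]='r', prepend. Next row=LF[1]=6
  step 7: row=6, L[6]='q', prepend. Next row=LF[6]=5
  step 8: row=5, L[5]='p', prepend. Next row=LF[5]=2
Reversed output: pqrpprq$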